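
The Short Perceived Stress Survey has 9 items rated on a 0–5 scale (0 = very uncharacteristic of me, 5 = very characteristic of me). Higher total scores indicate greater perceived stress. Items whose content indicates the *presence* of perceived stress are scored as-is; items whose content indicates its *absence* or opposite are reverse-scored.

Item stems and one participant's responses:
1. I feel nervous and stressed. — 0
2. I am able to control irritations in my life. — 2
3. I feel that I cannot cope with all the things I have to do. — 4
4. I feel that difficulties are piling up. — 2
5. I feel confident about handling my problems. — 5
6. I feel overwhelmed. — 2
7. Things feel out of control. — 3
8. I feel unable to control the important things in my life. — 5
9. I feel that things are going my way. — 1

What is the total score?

23

Items 2, 5, 9 describe the absence/opposite of perceived stress → reverse-score.
reverse-coded value = 5 − response.
  item 1: 0
  item 2: 5 − 2 = 3
  item 3: 4
  item 4: 2
  item 5: 5 − 5 = 0
  item 6: 2
  item 7: 3
  item 8: 5
  item 9: 5 − 1 = 4
Total = 0 + 3 + 4 + 2 + 0 + 2 + 3 + 5 + 4 = 23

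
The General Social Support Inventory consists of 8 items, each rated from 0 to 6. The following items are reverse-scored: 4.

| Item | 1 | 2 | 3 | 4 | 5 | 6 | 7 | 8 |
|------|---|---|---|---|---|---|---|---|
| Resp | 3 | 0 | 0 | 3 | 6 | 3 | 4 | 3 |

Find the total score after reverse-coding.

22

Raw sum = 22. Reverse-scored items: 4; their raw sum = 3.
Each reversal replaces raw with 6 − raw, changing the total by 6 − 2·raw per item.
Total = 22 + 1·6 − 2·3 = 22 + 6 − 6 = 22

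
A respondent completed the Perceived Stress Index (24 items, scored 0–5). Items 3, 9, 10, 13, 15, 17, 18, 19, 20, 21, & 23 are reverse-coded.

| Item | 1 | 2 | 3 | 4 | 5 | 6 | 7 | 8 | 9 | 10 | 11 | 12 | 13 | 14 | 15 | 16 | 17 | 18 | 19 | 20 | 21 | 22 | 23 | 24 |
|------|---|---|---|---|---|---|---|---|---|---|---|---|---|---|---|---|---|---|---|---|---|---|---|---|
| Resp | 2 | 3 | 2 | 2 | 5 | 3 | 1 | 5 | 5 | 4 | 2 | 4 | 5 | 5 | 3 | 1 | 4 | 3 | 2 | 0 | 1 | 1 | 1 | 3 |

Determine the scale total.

Reversing items 3, 9, 10, 13, 15, 17, 18, 19, 20, 21, and 23 with 5 − raw:
Total = 2 + 3 + (5−2) + 2 + 5 + 3 + 1 + 5 + (5−5) + (5−4) + 2 + 4 + (5−5) + 5 + (5−3) + 1 + (5−4) + (5−3) + (5−2) + (5−0) + (5−1) + 1 + (5−1) + 3
      = 2 + 3 + 3 + 2 + 5 + 3 + 1 + 5 + 0 + 1 + 2 + 4 + 0 + 5 + 2 + 1 + 1 + 2 + 3 + 5 + 4 + 1 + 4 + 3 = 62

62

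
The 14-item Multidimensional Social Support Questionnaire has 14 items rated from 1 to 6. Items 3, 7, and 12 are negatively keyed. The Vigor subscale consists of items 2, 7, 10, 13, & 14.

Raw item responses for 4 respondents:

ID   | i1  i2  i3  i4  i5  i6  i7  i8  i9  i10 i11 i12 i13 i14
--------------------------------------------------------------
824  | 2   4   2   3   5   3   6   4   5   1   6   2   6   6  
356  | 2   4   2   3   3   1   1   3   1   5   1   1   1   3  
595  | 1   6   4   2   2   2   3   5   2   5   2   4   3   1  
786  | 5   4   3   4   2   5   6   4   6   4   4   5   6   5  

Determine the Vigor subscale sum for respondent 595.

Respondent 595 raw: 1, 6, 4, 2, 2, 2, 3, 5, 2, 5, 2, 4, 3, 1.
Vigor items: 2, 7, 10, 13, 14.
Reverse-coded (reverse-coded value = 7 − response):
  item 2: 6
  item 7: 7 − 3 = 4
  item 10: 5
  item 13: 3
  item 14: 1
Sum = 6 + 4 + 5 + 3 + 1 = 19

19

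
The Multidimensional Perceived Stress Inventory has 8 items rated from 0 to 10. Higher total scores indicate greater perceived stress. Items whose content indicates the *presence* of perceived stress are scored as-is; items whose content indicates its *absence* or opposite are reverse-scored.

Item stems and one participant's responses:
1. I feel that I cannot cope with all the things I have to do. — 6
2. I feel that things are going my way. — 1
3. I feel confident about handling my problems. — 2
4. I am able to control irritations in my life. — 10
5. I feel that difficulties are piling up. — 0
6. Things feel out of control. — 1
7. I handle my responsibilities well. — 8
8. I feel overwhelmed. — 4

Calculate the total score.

Items 2, 3, 4, 7 describe the absence/opposite of perceived stress → reverse-score.
reversed = (0+10) − raw = 10 − raw.
  item 1: 6
  item 2: 10 − 1 = 9
  item 3: 10 − 2 = 8
  item 4: 10 − 10 = 0
  item 5: 0
  item 6: 1
  item 7: 10 − 8 = 2
  item 8: 4
Total = 6 + 9 + 8 + 0 + 0 + 1 + 2 + 4 = 30

30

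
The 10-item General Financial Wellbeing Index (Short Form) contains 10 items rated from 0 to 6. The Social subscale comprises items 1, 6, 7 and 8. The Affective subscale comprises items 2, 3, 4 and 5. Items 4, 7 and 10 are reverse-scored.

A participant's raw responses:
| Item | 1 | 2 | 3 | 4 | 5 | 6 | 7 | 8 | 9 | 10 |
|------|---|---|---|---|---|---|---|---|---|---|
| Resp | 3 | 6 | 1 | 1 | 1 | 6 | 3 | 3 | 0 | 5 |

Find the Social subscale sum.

15

Social items: 1, 6, 7, 8.
Of these, item 7 is reverse-scored; on a 0–6 scale, reversed = 6 − raw.
  item 1: 3
  item 6: 6
  item 7: 6 − 3 = 3
  item 8: 3
Sum = 3 + 6 + 3 + 3 = 15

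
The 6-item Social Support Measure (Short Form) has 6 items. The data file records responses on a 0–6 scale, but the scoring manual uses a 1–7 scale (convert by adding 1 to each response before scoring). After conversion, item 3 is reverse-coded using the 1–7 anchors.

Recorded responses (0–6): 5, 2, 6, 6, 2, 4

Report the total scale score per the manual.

Convert to 1–7: 6, 3, 7, 7, 3, 5
Reverse-coded (reverse-coded value = 8 − response):
  item 3: 8 − 7 = 1
Scored: 6, 3, 1, 7, 3, 5
Total = 25

25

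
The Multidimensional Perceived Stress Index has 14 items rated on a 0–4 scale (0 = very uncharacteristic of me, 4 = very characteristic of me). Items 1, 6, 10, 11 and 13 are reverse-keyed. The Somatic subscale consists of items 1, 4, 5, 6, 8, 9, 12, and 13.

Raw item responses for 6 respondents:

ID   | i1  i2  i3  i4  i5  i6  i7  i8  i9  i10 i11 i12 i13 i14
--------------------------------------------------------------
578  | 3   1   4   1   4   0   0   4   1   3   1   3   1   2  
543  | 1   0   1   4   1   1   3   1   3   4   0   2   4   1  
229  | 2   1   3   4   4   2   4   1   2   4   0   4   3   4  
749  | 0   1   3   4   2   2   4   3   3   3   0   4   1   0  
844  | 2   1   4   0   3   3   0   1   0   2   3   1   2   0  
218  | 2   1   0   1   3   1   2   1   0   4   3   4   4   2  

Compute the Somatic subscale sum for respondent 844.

10

Respondent 844 raw: 2, 1, 4, 0, 3, 3, 0, 1, 0, 2, 3, 1, 2, 0.
Somatic items: 1, 4, 5, 6, 8, 9, 12, 13.
Reverse-coded (on a 0–4 scale, reversed = 4 − raw):
  item 1: 4 − 2 = 2
  item 4: 0
  item 5: 3
  item 6: 4 − 3 = 1
  item 8: 1
  item 9: 0
  item 12: 1
  item 13: 4 − 2 = 2
Sum = 2 + 0 + 3 + 1 + 1 + 0 + 1 + 2 = 10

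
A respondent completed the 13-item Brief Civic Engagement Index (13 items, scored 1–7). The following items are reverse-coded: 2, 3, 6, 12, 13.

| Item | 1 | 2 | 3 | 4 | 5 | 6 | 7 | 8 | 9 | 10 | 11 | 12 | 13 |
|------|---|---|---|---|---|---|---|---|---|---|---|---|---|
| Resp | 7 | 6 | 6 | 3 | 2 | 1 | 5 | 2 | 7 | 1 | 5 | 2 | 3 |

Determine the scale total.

54

Apply reverse scoring (reverse-coded value = 8 − response):
  item 2: 8 − 6 = 2
  item 3: 8 − 6 = 2
  item 6: 8 − 1 = 7
  item 12: 8 − 2 = 6
  item 13: 8 − 3 = 5
Scored items: 7, 2, 2, 3, 2, 7, 5, 2, 7, 1, 5, 6, 5
Total = 7 + 2 + 2 + 3 + 2 + 7 + 5 + 2 + 7 + 1 + 5 + 6 + 5 = 54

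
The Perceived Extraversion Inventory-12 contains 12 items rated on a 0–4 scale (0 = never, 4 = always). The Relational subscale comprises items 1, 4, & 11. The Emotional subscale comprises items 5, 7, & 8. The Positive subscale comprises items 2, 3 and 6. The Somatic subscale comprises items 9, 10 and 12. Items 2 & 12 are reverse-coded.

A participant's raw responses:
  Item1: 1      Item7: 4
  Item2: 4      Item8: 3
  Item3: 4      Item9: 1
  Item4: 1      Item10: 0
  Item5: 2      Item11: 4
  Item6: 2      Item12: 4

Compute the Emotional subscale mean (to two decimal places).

Emotional items: 5, 7, 8.
  item 5: 2
  item 7: 4
  item 8: 3
Sum = 2 + 4 + 3 = 9
Mean = 9 / 3 = 3.00

3.00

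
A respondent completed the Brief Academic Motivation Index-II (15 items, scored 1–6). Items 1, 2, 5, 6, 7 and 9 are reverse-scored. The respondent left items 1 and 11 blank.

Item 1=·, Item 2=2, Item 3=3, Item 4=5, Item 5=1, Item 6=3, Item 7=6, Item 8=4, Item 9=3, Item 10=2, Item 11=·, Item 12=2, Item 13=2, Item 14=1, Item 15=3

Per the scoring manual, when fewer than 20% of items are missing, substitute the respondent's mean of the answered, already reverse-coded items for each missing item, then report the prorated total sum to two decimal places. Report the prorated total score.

Reverse-coded (on a 1–6 scale, reversed = 7 − raw):
  item 2: 7 − 2 = 5
  item 5: 7 − 1 = 6
  item 6: 7 − 3 = 4
  item 7: 7 − 6 = 1
  item 9: 7 − 3 = 4
Completed scored items (13 of 15): 5, 3, 5, 6, 4, 1, 4, 4, 2, 2, 2, 1, 3; sum = 42.
Person mean = 42 / 13 ≈ 3.2308
Prorated total = (42 / 13) × 15 = 48.46 (to 2 dp)

48.46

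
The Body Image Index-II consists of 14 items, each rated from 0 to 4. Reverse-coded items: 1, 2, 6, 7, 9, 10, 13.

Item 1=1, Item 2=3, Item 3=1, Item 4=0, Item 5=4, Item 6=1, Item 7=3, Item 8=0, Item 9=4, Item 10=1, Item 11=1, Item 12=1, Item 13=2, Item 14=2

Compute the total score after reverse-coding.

22

Reverse-coded items (reverse-coded value = 4 − response):
  item 1: 4 − 1 = 3
  item 2: 4 − 3 = 1
  item 6: 4 − 1 = 3
  item 7: 4 − 3 = 1
  item 9: 4 − 4 = 0
  item 10: 4 − 1 = 3
  item 13: 4 − 2 = 2
After reverse-coding: 3, 1, 1, 0, 4, 3, 1, 0, 0, 3, 1, 1, 2, 2
Total = 3 + 1 + 1 + 0 + 4 + 3 + 1 + 0 + 0 + 3 + 1 + 1 + 2 + 2 = 22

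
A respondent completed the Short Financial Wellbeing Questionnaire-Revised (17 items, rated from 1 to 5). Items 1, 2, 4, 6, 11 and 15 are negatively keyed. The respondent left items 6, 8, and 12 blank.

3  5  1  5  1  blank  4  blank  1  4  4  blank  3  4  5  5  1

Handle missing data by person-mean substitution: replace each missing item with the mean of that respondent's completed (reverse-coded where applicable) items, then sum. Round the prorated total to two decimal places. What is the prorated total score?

Reverse-coded (reversed = (1+5) − raw = 6 − raw):
  item 1: 6 − 3 = 3
  item 2: 6 − 5 = 1
  item 4: 6 − 5 = 1
  item 11: 6 − 4 = 2
  item 15: 6 − 5 = 1
Completed scored items (14 of 17): 3, 1, 1, 1, 1, 4, 1, 4, 2, 3, 4, 1, 5, 1; sum = 32.
Person mean = 32 / 14 ≈ 2.2857
Prorated total = (32 / 14) × 17 = 38.86 (to 2 dp)

38.86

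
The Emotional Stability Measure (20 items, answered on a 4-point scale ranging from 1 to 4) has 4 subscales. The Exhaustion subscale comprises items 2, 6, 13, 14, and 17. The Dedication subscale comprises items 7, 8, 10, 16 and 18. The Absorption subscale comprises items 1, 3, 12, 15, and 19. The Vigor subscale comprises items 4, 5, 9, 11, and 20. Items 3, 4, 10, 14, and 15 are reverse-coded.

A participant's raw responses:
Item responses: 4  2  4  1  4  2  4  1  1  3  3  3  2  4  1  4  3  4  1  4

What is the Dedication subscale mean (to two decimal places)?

Dedication items: 7, 8, 10, 16, 18.
Of these, item 10 is reverse-coded; reverse-coded value = 5 − response.
  item 7: 4
  item 8: 1
  item 10: 5 − 3 = 2
  item 16: 4
  item 18: 4
Sum = 4 + 1 + 2 + 4 + 4 = 15
Mean = 15 / 5 = 3.00

3.00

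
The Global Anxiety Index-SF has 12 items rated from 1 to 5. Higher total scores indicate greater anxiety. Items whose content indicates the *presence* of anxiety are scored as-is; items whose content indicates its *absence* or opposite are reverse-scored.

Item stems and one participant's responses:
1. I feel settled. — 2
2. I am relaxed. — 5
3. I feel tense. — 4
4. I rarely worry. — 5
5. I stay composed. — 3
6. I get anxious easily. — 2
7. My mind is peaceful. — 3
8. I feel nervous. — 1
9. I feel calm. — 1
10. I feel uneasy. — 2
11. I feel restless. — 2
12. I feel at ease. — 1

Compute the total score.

33

Items 1, 2, 4, 5, 7, 9, 12 describe the absence/opposite of anxiety → reverse-score.
reverse-coded value = 6 − response.
  item 1: 6 − 2 = 4
  item 2: 6 − 5 = 1
  item 3: 4
  item 4: 6 − 5 = 1
  item 5: 6 − 3 = 3
  item 6: 2
  item 7: 6 − 3 = 3
  item 8: 1
  item 9: 6 − 1 = 5
  item 10: 2
  item 11: 2
  item 12: 6 − 1 = 5
Total = 4 + 1 + 4 + 1 + 3 + 2 + 3 + 1 + 5 + 2 + 2 + 5 = 33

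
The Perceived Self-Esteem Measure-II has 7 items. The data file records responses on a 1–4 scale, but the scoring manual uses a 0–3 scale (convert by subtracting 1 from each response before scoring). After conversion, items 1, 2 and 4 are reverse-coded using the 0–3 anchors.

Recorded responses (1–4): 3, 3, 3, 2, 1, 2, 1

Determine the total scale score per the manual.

Convert to 0–3: 2, 2, 2, 1, 0, 1, 0
Reverse-coded (on a 0–3 scale, reversed = 3 − raw):
  item 1: 3 − 2 = 1
  item 2: 3 − 2 = 1
  item 4: 3 − 1 = 2
Scored: 1, 1, 2, 2, 0, 1, 0
Total = 7

7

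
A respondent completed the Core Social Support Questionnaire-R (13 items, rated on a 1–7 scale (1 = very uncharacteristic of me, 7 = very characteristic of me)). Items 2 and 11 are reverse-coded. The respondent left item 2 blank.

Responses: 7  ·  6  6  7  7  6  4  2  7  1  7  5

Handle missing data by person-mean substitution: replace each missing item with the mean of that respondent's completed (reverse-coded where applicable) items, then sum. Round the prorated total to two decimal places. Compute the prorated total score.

Reverse-coded (on a 1–7 scale, reversed = 8 − raw):
  item 11: 8 − 1 = 7
Completed scored items (12 of 13): 7, 6, 6, 7, 7, 6, 4, 2, 7, 7, 7, 5; sum = 71.
Person mean = 71 / 12 ≈ 5.9167
Prorated total = (71 / 12) × 13 = 76.92 (to 2 dp)

76.92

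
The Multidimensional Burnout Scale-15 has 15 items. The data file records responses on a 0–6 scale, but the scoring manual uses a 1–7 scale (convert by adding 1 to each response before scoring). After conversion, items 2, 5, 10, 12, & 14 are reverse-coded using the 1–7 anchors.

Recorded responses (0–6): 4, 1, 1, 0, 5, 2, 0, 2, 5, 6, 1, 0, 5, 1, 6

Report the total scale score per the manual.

Convert to 1–7: 5, 2, 2, 1, 6, 3, 1, 3, 6, 7, 2, 1, 6, 2, 7
Reverse-coded (reverse-coded value = 8 − response):
  item 2: 8 − 2 = 6
  item 5: 8 − 6 = 2
  item 10: 8 − 7 = 1
  item 12: 8 − 1 = 7
  item 14: 8 − 2 = 6
Scored: 5, 6, 2, 1, 2, 3, 1, 3, 6, 1, 2, 7, 6, 6, 7
Total = 58

58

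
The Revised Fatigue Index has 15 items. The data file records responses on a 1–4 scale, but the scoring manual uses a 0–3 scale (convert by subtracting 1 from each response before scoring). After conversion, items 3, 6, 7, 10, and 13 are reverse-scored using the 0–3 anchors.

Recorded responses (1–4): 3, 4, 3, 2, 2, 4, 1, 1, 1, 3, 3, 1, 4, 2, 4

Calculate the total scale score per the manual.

Convert to 0–3: 2, 3, 2, 1, 1, 3, 0, 0, 0, 2, 2, 0, 3, 1, 3
Reverse-coded (on a 0–3 scale, reversed = 3 − raw):
  item 3: 3 − 2 = 1
  item 6: 3 − 3 = 0
  item 7: 3 − 0 = 3
  item 10: 3 − 2 = 1
  item 13: 3 − 3 = 0
Scored: 2, 3, 1, 1, 1, 0, 3, 0, 0, 1, 2, 0, 0, 1, 3
Total = 18

18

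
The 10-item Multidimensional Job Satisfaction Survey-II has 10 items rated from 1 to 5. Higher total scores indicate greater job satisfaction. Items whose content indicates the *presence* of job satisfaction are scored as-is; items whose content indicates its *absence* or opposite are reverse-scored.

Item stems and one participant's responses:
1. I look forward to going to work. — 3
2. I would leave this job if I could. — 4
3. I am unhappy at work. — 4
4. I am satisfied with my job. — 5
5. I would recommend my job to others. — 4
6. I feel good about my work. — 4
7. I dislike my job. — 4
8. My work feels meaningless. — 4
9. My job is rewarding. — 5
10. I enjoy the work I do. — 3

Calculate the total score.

Items 2, 3, 7, 8 describe the absence/opposite of job satisfaction → reverse-score.
reversed = (1+5) − raw = 6 − raw.
  item 1: 3
  item 2: 6 − 4 = 2
  item 3: 6 − 4 = 2
  item 4: 5
  item 5: 4
  item 6: 4
  item 7: 6 − 4 = 2
  item 8: 6 − 4 = 2
  item 9: 5
  item 10: 3
Total = 3 + 2 + 2 + 5 + 4 + 4 + 2 + 2 + 5 + 3 = 32

32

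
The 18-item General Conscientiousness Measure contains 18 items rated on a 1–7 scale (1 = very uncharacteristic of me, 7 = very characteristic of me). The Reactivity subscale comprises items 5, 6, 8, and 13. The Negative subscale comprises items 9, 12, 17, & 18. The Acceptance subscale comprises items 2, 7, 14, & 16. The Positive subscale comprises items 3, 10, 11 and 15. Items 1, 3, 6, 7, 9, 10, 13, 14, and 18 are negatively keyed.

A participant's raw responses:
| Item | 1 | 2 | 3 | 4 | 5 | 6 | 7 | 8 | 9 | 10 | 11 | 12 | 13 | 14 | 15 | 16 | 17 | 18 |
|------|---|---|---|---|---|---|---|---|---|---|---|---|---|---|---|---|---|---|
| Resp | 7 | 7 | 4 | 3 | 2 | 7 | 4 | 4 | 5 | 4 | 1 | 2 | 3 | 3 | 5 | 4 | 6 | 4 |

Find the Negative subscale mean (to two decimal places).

Negative items: 9, 12, 17, 18.
Of these, items 9 and 18 are negatively keyed; on a 1–7 scale, reversed = 8 − raw.
  item 9: 8 − 5 = 3
  item 12: 2
  item 17: 6
  item 18: 8 − 4 = 4
Sum = 3 + 2 + 6 + 4 = 15
Mean = 15 / 4 = 3.75

3.75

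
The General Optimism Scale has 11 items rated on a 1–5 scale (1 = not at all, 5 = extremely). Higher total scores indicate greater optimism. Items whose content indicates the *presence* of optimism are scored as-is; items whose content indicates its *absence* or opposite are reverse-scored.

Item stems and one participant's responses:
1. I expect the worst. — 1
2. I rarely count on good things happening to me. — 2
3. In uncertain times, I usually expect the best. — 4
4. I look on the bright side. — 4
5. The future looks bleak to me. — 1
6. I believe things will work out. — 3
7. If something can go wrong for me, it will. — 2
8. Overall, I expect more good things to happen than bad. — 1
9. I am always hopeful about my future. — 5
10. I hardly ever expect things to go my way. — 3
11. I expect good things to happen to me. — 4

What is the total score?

Items 1, 2, 5, 7, 10 describe the absence/opposite of optimism → reverse-score.
reverse-coded value = 6 − response.
  item 1: 6 − 1 = 5
  item 2: 6 − 2 = 4
  item 3: 4
  item 4: 4
  item 5: 6 − 1 = 5
  item 6: 3
  item 7: 6 − 2 = 4
  item 8: 1
  item 9: 5
  item 10: 6 − 3 = 3
  item 11: 4
Total = 5 + 4 + 4 + 4 + 5 + 3 + 4 + 1 + 5 + 3 + 4 = 42

42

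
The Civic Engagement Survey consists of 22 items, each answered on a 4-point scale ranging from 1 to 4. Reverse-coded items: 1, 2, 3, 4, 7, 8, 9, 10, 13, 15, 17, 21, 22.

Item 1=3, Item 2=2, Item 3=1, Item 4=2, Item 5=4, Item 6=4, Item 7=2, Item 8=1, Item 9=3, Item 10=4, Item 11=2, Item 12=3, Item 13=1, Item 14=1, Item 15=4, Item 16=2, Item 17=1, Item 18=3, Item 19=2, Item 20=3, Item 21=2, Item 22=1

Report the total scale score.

62

Reverse-coded items (reverse-coded value = 5 − response):
  item 1: 5 − 3 = 2
  item 2: 5 − 2 = 3
  item 3: 5 − 1 = 4
  item 4: 5 − 2 = 3
  item 7: 5 − 2 = 3
  item 8: 5 − 1 = 4
  item 9: 5 − 3 = 2
  item 10: 5 − 4 = 1
  item 13: 5 − 1 = 4
  item 15: 5 − 4 = 1
  item 17: 5 − 1 = 4
  item 21: 5 − 2 = 3
  item 22: 5 − 1 = 4
Scored responses: 2, 3, 4, 3, 4, 4, 3, 4, 2, 1, 2, 3, 4, 1, 1, 2, 4, 3, 2, 3, 3, 4
Total = 2 + 3 + 4 + 3 + 4 + 4 + 3 + 4 + 2 + 1 + 2 + 3 + 4 + 1 + 1 + 2 + 4 + 3 + 2 + 3 + 3 + 4 = 62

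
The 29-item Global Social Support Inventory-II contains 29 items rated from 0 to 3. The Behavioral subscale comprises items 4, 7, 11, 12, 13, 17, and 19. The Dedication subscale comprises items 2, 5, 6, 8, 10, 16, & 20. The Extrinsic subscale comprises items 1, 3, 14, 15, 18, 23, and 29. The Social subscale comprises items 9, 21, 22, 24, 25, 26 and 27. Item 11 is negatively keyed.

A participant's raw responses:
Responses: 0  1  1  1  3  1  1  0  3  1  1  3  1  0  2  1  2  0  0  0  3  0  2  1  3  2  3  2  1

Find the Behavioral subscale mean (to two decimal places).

Behavioral items: 4, 7, 11, 12, 13, 17, 19.
Of these, item 11 is negatively keyed; reverse-coded value = 3 − response.
  item 4: 1
  item 7: 1
  item 11: 3 − 1 = 2
  item 12: 3
  item 13: 1
  item 17: 2
  item 19: 0
Sum = 1 + 1 + 2 + 3 + 1 + 2 + 0 = 10
Mean = 10 / 7 = 1.43

1.43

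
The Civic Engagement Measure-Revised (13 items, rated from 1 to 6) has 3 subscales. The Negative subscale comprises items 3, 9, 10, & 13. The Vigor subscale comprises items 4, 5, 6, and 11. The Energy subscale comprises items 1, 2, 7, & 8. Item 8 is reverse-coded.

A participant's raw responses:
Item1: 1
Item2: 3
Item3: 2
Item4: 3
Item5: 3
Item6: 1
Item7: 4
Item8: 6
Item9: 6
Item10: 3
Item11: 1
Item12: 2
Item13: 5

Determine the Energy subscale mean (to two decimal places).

Energy items: 1, 2, 7, 8.
Of these, item 8 is reverse-coded; reversed = (1+6) − raw = 7 − raw.
  item 1: 1
  item 2: 3
  item 7: 4
  item 8: 7 − 6 = 1
Sum = 1 + 3 + 4 + 1 = 9
Mean = 9 / 4 = 2.25

2.25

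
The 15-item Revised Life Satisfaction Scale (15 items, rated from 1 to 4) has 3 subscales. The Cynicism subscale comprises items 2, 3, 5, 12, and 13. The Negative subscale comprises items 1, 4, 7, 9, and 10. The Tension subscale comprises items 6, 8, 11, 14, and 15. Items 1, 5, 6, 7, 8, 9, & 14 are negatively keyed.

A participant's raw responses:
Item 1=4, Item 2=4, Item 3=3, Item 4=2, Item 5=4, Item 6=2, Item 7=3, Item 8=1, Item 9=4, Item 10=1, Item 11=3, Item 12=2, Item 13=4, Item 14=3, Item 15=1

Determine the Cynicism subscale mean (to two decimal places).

Cynicism items: 2, 3, 5, 12, 13.
Of these, item 5 is negatively keyed; reversed = (1+4) − raw = 5 − raw.
  item 2: 4
  item 3: 3
  item 5: 5 − 4 = 1
  item 12: 2
  item 13: 4
Sum = 4 + 3 + 1 + 2 + 4 = 14
Mean = 14 / 5 = 2.80

2.80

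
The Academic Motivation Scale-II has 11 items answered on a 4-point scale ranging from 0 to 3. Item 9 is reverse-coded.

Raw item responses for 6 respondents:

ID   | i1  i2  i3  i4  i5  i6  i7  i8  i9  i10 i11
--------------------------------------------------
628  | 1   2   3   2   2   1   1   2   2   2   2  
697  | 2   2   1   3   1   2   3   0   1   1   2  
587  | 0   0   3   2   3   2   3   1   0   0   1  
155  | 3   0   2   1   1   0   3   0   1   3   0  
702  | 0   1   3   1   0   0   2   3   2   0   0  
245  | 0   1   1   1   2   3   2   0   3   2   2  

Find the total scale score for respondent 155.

Respondent 155 raw: 3, 0, 2, 1, 1, 0, 3, 0, 1, 3, 0.
Reverse-coded (on a 0–3 scale, reversed = 3 − raw):
  item 1: 3
  item 2: 0
  item 3: 2
  item 4: 1
  item 5: 1
  item 6: 0
  item 7: 3
  item 8: 0
  item 9: 3 − 1 = 2
  item 10: 3
  item 11: 0
Sum = 3 + 0 + 2 + 1 + 1 + 0 + 3 + 0 + 2 + 3 + 0 = 15

15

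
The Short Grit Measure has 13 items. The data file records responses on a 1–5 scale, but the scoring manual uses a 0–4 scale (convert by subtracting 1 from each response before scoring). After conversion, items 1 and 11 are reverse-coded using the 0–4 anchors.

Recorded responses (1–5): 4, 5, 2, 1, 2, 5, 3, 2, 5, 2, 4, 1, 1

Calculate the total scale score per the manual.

Convert to 0–4: 3, 4, 1, 0, 1, 4, 2, 1, 4, 1, 3, 0, 0
Reverse-coded (on a 0–4 scale, reversed = 4 − raw):
  item 1: 4 − 3 = 1
  item 11: 4 − 3 = 1
Scored: 1, 4, 1, 0, 1, 4, 2, 1, 4, 1, 1, 0, 0
Total = 20

20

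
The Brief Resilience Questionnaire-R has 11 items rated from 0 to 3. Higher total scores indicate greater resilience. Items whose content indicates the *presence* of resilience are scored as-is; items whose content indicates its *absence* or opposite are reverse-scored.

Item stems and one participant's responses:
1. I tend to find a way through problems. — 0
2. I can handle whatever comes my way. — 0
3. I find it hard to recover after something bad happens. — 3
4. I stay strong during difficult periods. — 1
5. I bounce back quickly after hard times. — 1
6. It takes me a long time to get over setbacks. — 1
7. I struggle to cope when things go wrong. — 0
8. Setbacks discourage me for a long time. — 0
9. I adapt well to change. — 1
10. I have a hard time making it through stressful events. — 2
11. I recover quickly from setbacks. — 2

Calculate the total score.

14

Items 3, 6, 7, 8, 10 describe the absence/opposite of resilience → reverse-score.
on a 0–3 scale, reversed = 3 − raw.
  item 1: 0
  item 2: 0
  item 3: 3 − 3 = 0
  item 4: 1
  item 5: 1
  item 6: 3 − 1 = 2
  item 7: 3 − 0 = 3
  item 8: 3 − 0 = 3
  item 9: 1
  item 10: 3 − 2 = 1
  item 11: 2
Total = 0 + 0 + 0 + 1 + 1 + 2 + 3 + 3 + 1 + 1 + 2 = 14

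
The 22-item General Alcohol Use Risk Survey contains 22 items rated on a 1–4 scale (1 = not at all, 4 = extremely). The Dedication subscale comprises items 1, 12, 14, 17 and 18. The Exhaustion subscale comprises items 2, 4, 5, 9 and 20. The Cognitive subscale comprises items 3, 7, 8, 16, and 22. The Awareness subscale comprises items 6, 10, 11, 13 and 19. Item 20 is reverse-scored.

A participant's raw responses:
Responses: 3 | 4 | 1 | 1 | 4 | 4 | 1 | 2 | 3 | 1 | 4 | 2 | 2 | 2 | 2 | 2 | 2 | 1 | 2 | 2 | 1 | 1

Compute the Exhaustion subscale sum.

15

Exhaustion items: 2, 4, 5, 9, 20.
Of these, item 20 is reverse-scored; reverse-coded value = 5 − response.
  item 2: 4
  item 4: 1
  item 5: 4
  item 9: 3
  item 20: 5 − 2 = 3
Sum = 4 + 1 + 4 + 3 + 3 = 15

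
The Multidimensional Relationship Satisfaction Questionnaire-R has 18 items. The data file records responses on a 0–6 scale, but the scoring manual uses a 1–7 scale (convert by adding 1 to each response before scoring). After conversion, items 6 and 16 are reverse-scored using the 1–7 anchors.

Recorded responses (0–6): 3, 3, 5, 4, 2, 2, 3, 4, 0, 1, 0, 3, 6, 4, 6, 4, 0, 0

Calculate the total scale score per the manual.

68

Convert to 1–7: 4, 4, 6, 5, 3, 3, 4, 5, 1, 2, 1, 4, 7, 5, 7, 5, 1, 1
Reverse-coded (reverse-coded value = 8 − response):
  item 6: 8 − 3 = 5
  item 16: 8 − 5 = 3
Scored: 4, 4, 6, 5, 3, 5, 4, 5, 1, 2, 1, 4, 7, 5, 7, 3, 1, 1
Total = 68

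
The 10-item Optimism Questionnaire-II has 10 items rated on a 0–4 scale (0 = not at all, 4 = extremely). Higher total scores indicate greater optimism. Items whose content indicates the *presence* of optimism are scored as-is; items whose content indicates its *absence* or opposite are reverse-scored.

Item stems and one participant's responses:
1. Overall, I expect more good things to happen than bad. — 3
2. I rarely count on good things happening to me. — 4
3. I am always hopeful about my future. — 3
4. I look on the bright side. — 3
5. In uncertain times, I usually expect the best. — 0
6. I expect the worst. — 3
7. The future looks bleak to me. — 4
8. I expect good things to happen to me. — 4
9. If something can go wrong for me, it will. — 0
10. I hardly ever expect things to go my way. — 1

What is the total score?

21

Items 2, 6, 7, 9, 10 describe the absence/opposite of optimism → reverse-score.
reversed = (0+4) − raw = 4 − raw.
  item 1: 3
  item 2: 4 − 4 = 0
  item 3: 3
  item 4: 3
  item 5: 0
  item 6: 4 − 3 = 1
  item 7: 4 − 4 = 0
  item 8: 4
  item 9: 4 − 0 = 4
  item 10: 4 − 1 = 3
Total = 3 + 0 + 3 + 3 + 0 + 1 + 0 + 4 + 4 + 3 = 21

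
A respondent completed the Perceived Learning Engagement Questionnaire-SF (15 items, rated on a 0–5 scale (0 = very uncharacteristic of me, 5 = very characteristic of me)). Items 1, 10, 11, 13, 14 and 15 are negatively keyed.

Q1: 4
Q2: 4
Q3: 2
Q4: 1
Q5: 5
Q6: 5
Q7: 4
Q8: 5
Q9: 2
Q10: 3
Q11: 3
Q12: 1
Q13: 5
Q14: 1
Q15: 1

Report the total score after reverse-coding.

Apply reverse scoring (reverse-coded value = 5 − response):
  item 1: 5 − 4 = 1
  item 10: 5 − 3 = 2
  item 11: 5 − 3 = 2
  item 13: 5 − 5 = 0
  item 14: 5 − 1 = 4
  item 15: 5 − 1 = 4
Scored responses: 1, 4, 2, 1, 5, 5, 4, 5, 2, 2, 2, 1, 0, 4, 4
Total = 1 + 4 + 2 + 1 + 5 + 5 + 4 + 5 + 2 + 2 + 2 + 1 + 0 + 4 + 4 = 42

42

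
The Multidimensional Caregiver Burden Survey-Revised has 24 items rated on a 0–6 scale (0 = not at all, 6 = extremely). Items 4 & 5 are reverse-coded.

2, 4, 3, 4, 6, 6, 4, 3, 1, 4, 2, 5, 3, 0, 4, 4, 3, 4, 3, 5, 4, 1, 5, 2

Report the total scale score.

74

Reverse-coded items (reversed = (0+6) − raw = 6 − raw):
  item 4: 6 − 4 = 2
  item 5: 6 − 6 = 0
After reverse-coding: 2, 4, 3, 2, 0, 6, 4, 3, 1, 4, 2, 5, 3, 0, 4, 4, 3, 4, 3, 5, 4, 1, 5, 2
Total = 2 + 4 + 3 + 2 + 0 + 6 + 4 + 3 + 1 + 4 + 2 + 5 + 3 + 0 + 4 + 4 + 3 + 4 + 3 + 5 + 4 + 1 + 5 + 2 = 74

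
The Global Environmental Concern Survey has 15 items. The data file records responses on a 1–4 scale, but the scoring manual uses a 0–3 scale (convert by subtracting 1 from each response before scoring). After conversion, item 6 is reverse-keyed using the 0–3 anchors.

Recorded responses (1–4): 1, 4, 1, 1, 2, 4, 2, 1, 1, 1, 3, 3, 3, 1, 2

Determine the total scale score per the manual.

Convert to 0–3: 0, 3, 0, 0, 1, 3, 1, 0, 0, 0, 2, 2, 2, 0, 1
Reverse-coded (reversed = (0+3) − raw = 3 − raw):
  item 6: 3 − 3 = 0
Scored: 0, 3, 0, 0, 1, 0, 1, 0, 0, 0, 2, 2, 2, 0, 1
Total = 12

12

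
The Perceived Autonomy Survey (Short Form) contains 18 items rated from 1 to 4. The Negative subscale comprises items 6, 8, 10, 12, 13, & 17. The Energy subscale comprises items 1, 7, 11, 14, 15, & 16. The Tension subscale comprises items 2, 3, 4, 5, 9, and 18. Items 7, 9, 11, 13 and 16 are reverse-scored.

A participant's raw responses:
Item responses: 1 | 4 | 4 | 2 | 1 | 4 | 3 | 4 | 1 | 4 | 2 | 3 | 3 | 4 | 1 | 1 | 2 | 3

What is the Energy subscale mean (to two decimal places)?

2.50

Energy items: 1, 7, 11, 14, 15, 16.
Of these, items 7, 11 and 16 are reverse-scored; reversed = (1+4) − raw = 5 − raw.
  item 1: 1
  item 7: 5 − 3 = 2
  item 11: 5 − 2 = 3
  item 14: 4
  item 15: 1
  item 16: 5 − 1 = 4
Sum = 1 + 2 + 3 + 4 + 1 + 4 = 15
Mean = 15 / 6 = 2.50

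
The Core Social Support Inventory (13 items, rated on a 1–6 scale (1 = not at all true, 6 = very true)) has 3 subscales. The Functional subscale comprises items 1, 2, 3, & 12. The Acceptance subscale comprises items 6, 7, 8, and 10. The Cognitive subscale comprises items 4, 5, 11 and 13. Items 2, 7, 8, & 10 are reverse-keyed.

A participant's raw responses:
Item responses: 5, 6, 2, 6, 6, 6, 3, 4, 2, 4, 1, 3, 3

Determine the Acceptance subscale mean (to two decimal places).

4.00

Acceptance items: 6, 7, 8, 10.
Of these, items 7, 8, & 10 are reverse-keyed; reverse-coded value = 7 − response.
  item 6: 6
  item 7: 7 − 3 = 4
  item 8: 7 − 4 = 3
  item 10: 7 − 4 = 3
Sum = 6 + 4 + 3 + 3 = 16
Mean = 16 / 4 = 4.00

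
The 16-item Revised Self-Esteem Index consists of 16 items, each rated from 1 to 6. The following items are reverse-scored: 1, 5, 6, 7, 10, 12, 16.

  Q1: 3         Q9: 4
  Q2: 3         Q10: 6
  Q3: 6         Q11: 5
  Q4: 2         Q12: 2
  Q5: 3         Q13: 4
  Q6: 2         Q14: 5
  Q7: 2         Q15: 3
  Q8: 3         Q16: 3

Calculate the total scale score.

63

Raw sum = 56. Reverse-scored items: 1, 5, 6, 7, 10, 12, 16; their raw sum = 21.
Each reversal replaces raw with 7 − raw, changing the total by 7 − 2·raw per item.
Total = 56 + 7·7 − 2·21 = 56 + 49 − 42 = 63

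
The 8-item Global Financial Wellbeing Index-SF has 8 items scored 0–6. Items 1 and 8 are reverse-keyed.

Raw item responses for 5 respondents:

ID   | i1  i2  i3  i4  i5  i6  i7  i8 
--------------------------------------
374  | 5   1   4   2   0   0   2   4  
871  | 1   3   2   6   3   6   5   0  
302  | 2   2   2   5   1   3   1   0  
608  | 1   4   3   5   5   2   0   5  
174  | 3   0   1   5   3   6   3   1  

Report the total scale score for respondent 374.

Respondent 374 raw: 5, 1, 4, 2, 0, 0, 2, 4.
Reverse-coded (on a 0–6 scale, reversed = 6 − raw):
  item 1: 6 − 5 = 1
  item 2: 1
  item 3: 4
  item 4: 2
  item 5: 0
  item 6: 0
  item 7: 2
  item 8: 6 − 4 = 2
Sum = 1 + 1 + 4 + 2 + 0 + 0 + 2 + 2 = 12

12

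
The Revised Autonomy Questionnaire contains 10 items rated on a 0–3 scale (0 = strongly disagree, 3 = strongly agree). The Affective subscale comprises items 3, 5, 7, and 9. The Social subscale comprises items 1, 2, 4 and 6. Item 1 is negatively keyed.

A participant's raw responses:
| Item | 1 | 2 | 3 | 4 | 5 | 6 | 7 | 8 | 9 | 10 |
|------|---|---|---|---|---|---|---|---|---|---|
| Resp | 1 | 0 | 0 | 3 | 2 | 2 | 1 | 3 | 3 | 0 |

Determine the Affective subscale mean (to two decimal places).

Affective items: 3, 5, 7, 9.
  item 3: 0
  item 5: 2
  item 7: 1
  item 9: 3
Sum = 0 + 2 + 1 + 3 = 6
Mean = 6 / 4 = 1.50

1.50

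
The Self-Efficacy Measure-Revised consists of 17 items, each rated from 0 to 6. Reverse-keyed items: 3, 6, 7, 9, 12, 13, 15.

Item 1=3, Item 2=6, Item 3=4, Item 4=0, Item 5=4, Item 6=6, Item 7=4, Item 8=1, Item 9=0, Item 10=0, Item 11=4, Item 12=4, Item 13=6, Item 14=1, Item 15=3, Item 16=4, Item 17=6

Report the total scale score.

44

Raw sum = 56. Reverse-keyed items: 3, 6, 7, 9, 12, 13, 15; their raw sum = 27.
Each reversal replaces raw with 6 − raw, changing the total by 6 − 2·raw per item.
Total = 56 + 7·6 − 2·27 = 56 + 42 − 54 = 44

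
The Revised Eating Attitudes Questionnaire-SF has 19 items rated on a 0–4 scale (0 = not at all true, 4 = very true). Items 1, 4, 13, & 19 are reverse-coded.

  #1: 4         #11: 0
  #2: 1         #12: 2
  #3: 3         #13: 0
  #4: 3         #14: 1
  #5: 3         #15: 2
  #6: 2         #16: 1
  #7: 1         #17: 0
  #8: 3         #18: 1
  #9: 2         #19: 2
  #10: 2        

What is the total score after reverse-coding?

Reverse-coded items use 4 − raw:
  item 1: 4 − 4 = 0
  item 4: 4 − 3 = 1
  item 13: 4 − 0 = 4
  item 19: 4 − 2 = 2
Scored items: 0, 1, 3, 1, 3, 2, 1, 3, 2, 2, 0, 2, 4, 1, 2, 1, 0, 1, 2
Total = 0 + 1 + 3 + 1 + 3 + 2 + 1 + 3 + 2 + 2 + 0 + 2 + 4 + 1 + 2 + 1 + 0 + 1 + 2 = 31

31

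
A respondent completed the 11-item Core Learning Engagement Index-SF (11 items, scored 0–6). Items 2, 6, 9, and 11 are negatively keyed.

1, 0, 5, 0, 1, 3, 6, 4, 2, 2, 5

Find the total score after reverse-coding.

33

Raw sum = 29. Negatively keyed items: 2, 6, 9, 11; their raw sum = 10.
Each reversal replaces raw with 6 − raw, changing the total by 6 − 2·raw per item.
Total = 29 + 4·6 − 2·10 = 29 + 24 − 20 = 33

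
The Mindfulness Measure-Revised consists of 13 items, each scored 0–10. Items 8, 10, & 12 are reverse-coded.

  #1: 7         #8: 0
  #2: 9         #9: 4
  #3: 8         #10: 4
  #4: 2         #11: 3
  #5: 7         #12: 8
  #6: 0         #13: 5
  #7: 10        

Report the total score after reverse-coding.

73

Reversing items 8, 10, and 12 with 10 − raw:
Total = 7 + 9 + 8 + 2 + 7 + 0 + 10 + (10−0) + 4 + (10−4) + 3 + (10−8) + 5
      = 7 + 9 + 8 + 2 + 7 + 0 + 10 + 10 + 4 + 6 + 3 + 2 + 5 = 73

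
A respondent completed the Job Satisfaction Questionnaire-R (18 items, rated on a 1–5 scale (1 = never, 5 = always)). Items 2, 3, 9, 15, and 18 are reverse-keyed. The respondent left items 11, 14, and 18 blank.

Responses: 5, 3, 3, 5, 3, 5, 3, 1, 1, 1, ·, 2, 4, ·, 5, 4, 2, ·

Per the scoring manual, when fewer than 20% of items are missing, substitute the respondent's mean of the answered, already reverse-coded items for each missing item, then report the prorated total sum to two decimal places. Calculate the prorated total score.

56.40

Reverse-coded (reverse-coded value = 6 − response):
  item 2: 6 − 3 = 3
  item 3: 6 − 3 = 3
  item 9: 6 − 1 = 5
  item 15: 6 − 5 = 1
Completed scored items (15 of 18): 5, 3, 3, 5, 3, 5, 3, 1, 5, 1, 2, 4, 1, 4, 2; sum = 47.
Person mean = 47 / 15 ≈ 3.1333
Prorated total = (47 / 15) × 18 = 56.40 (to 2 dp)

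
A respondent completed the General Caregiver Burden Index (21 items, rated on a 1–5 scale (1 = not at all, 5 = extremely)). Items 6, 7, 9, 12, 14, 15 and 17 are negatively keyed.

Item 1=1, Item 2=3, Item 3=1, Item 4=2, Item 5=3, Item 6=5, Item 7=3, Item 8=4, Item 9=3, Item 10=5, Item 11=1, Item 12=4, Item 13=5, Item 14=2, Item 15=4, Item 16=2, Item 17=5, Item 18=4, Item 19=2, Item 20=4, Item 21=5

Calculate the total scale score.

Apply reverse scoring (reverse-coded value = 6 − response):
  item 6: 6 − 5 = 1
  item 7: 6 − 3 = 3
  item 9: 6 − 3 = 3
  item 12: 6 − 4 = 2
  item 14: 6 − 2 = 4
  item 15: 6 − 4 = 2
  item 17: 6 − 5 = 1
After reverse-coding: 1, 3, 1, 2, 3, 1, 3, 4, 3, 5, 1, 2, 5, 4, 2, 2, 1, 4, 2, 4, 5
Total = 1 + 3 + 1 + 2 + 3 + 1 + 3 + 4 + 3 + 5 + 1 + 2 + 5 + 4 + 2 + 2 + 1 + 4 + 2 + 4 + 5 = 58

58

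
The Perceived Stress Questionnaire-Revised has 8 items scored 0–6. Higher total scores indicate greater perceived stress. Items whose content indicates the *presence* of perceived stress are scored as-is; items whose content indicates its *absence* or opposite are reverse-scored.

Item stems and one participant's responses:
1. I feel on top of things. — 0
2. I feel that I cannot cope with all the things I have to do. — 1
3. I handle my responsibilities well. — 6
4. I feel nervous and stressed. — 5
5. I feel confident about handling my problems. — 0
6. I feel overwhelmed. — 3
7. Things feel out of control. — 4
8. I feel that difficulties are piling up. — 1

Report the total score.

Items 1, 3, 5 describe the absence/opposite of perceived stress → reverse-score.
reverse-coded value = 6 − response.
  item 1: 6 − 0 = 6
  item 2: 1
  item 3: 6 − 6 = 0
  item 4: 5
  item 5: 6 − 0 = 6
  item 6: 3
  item 7: 4
  item 8: 1
Total = 6 + 1 + 0 + 5 + 6 + 3 + 4 + 1 = 26

26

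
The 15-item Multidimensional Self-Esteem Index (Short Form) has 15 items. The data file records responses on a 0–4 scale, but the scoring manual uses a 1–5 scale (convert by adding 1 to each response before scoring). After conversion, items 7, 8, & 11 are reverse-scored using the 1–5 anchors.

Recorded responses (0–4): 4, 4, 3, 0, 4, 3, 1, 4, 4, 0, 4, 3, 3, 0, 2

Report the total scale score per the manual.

48

Convert to 1–5: 5, 5, 4, 1, 5, 4, 2, 5, 5, 1, 5, 4, 4, 1, 3
Reverse-coded (reversed = (1+5) − raw = 6 − raw):
  item 7: 6 − 2 = 4
  item 8: 6 − 5 = 1
  item 11: 6 − 5 = 1
Scored: 5, 5, 4, 1, 5, 4, 4, 1, 5, 1, 1, 4, 4, 1, 3
Total = 48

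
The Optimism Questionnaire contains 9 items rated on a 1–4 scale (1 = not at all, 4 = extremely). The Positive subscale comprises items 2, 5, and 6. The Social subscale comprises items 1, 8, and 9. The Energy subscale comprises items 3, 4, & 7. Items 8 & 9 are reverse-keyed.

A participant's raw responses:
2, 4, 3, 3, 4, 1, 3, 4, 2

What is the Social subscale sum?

6

Social items: 1, 8, 9.
Of these, items 8 & 9 are reverse-keyed; reverse-coded value = 5 − response.
  item 1: 2
  item 8: 5 − 4 = 1
  item 9: 5 − 2 = 3
Sum = 2 + 1 + 3 = 6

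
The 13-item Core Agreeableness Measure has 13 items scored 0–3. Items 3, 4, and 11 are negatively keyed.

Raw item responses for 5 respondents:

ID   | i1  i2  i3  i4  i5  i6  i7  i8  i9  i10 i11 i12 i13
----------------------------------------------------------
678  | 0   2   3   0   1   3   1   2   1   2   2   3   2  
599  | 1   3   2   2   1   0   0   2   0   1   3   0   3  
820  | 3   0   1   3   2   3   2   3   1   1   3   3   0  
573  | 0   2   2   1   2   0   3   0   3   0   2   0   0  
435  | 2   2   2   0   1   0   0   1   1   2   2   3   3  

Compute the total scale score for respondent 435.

Respondent 435 raw: 2, 2, 2, 0, 1, 0, 0, 1, 1, 2, 2, 3, 3.
Reverse-coded (on a 0–3 scale, reversed = 3 − raw):
  item 1: 2
  item 2: 2
  item 3: 3 − 2 = 1
  item 4: 3 − 0 = 3
  item 5: 1
  item 6: 0
  item 7: 0
  item 8: 1
  item 9: 1
  item 10: 2
  item 11: 3 − 2 = 1
  item 12: 3
  item 13: 3
Sum = 2 + 2 + 1 + 3 + 1 + 0 + 0 + 1 + 1 + 2 + 1 + 3 + 3 = 20

20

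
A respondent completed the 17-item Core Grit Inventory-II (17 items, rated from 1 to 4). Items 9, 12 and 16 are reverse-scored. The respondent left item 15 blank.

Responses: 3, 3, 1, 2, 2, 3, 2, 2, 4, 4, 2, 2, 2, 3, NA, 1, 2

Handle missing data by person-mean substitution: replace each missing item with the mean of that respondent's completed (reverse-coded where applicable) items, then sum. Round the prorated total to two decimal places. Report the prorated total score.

Reverse-coded (reverse-coded value = 5 − response):
  item 9: 5 − 4 = 1
  item 12: 5 − 2 = 3
  item 16: 5 − 1 = 4
Completed scored items (16 of 17): 3, 3, 1, 2, 2, 3, 2, 2, 1, 4, 2, 3, 2, 3, 4, 2; sum = 39.
Person mean = 39 / 16 ≈ 2.4375
Prorated total = (39 / 16) × 17 = 41.44 (to 2 dp)

41.44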